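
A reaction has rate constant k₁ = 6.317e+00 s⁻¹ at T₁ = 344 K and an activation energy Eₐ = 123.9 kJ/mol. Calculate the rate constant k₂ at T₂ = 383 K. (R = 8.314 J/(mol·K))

5.204e+02 s⁻¹

Step 1: Use the two-temperature Arrhenius form: ln(k₂/k₁) = -Eₐ/R × (1/T₂ - 1/T₁)
Step 2: Convert Eₐ to J/mol: 123.9 kJ/mol = 123900 J/mol
Step 3: 1/T₂ - 1/T₁ = 1/383 - 1/344 = -2.960107e-04 K⁻¹
Step 4: ln(k₂/k₁) = -123900/8.314 × -2.960107e-04 = 4.41132
Step 5: k₂ = k₁ × exp(4.41132) = 6.317e+00 × 8.23781e+01 = 5.204e+02 s⁻¹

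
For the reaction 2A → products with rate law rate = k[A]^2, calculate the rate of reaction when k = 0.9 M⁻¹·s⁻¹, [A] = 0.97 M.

0.8468 M/s

Step 1: Identify the rate law: rate = k[A]^2
Step 2: Substitute values: rate = 0.9 × (0.97)^2
Step 3: Calculate: rate = 0.9 × 0.9409 = 0.84681 M/s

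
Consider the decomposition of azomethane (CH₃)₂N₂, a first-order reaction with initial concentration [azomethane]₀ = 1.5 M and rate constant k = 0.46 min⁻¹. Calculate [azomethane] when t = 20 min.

0.0001516 M

Step 1: For a first-order reaction: [azomethane] = [azomethane]₀ × e^(-kt)
Step 2: [azomethane] = 1.5 × e^(-0.46 × 20)
Step 3: [azomethane] = 1.5 × e^(-9.2)
Step 4: [azomethane] = 1.5 × 0.000101039 = 0.0001516 M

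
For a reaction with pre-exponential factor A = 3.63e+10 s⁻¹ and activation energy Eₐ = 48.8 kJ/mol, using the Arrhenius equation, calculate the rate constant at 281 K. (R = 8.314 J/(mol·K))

3.08e+01 s⁻¹

Step 1: Use the Arrhenius equation: k = A × exp(-Eₐ/RT)
Step 2: Convert Eₐ to J/mol: 48.8 kJ/mol = 48800 J/mol
Step 3: Calculate the exponent: -Eₐ/(RT) = -48800/(8.314 × 281) = -20.88832
Step 4: k = 3.63e+10 × exp(-20.88832)
Step 5: k = 3.63e+10 × 8.47848e-10 = 3.0777e+01 s⁻¹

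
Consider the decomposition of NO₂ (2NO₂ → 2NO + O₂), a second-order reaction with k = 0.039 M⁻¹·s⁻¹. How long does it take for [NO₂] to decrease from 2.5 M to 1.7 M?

4.827 s

Step 1: For second-order: t = (1/[NO₂] - 1/[NO₂]₀)/k
Step 2: t = (1/1.7 - 1/2.5)/0.039
Step 3: t = (0.5882 - 0.4)/0.039
Step 4: t = 0.1882/0.039 = 4.827 s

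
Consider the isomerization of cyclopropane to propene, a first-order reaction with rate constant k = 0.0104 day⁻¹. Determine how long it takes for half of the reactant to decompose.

66.65 day

Step 1: For a first-order reaction, t₁/₂ = ln(2)/k
Step 2: t₁/₂ = ln(2)/0.0104
Step 3: t₁/₂ = 0.6931/0.0104 = 66.65 day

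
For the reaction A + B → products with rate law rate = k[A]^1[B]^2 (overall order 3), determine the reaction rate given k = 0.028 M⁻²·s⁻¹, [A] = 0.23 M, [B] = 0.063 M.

2.556e-05 M/s

Step 1: The rate law is rate = k[A]^1[B]^2, overall order = 1+2 = 3
Step 2: Substitute values: rate = 0.028 × (0.23)^1 × (0.063)^2
Step 3: rate = 0.028 × 0.23 × 0.003969 = 2.55604e-05 M/s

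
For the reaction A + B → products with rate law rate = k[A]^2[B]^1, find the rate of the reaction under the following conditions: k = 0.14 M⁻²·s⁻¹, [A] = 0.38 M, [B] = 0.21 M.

0.004245 M/s

Step 1: The rate law is rate = k[A]^2[B]^1
Step 2: Substitute: rate = 0.14 × (0.38)^2 × (0.21)^1
Step 3: rate = 0.14 × 0.1444 × 0.21 = 0.00424536 M/s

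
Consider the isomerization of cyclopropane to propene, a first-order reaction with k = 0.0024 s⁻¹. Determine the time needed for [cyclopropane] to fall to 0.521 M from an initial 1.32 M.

387.3 s

Step 1: For first-order: t = ln([cyclopropane]₀/[cyclopropane])/k
Step 2: t = ln(1.32/0.521)/0.0024
Step 3: t = ln(2.534)/0.0024
Step 4: t = 0.9296/0.0024 = 387.3 s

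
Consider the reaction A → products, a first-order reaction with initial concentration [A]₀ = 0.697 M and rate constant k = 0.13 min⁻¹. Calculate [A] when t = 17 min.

0.07646 M

Step 1: For a first-order reaction: [A] = [A]₀ × e^(-kt)
Step 2: [A] = 0.697 × e^(-0.13 × 17)
Step 3: [A] = 0.697 × e^(-2.21)
Step 4: [A] = 0.697 × 0.109701 = 0.07646 M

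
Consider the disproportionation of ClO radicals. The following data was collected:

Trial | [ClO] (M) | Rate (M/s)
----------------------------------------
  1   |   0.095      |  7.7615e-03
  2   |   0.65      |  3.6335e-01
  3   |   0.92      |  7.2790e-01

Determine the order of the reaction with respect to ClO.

second order (2)

Step 1: Compare trials to find order n where rate₂/rate₁ = ([ClO]₂/[ClO]₁)^n
Step 2: rate₂/rate₁ = 3.6335e-01/7.7615e-03 = 46.81
Step 3: [ClO]₂/[ClO]₁ = 0.65/0.095 = 6.842
Step 4: n = ln(46.81)/ln(6.842) = 2.00 ≈ 2
Step 5: The reaction is second order in ClO.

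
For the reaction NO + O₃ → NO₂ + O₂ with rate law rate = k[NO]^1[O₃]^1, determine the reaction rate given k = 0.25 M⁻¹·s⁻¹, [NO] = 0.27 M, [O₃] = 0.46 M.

0.03105 M/s

Step 1: The rate law is rate = k[NO]^1[O₃]^1
Step 2: Substitute: rate = 0.25 × (0.27)^1 × (0.46)^1
Step 3: rate = 0.25 × 0.27 × 0.46 = 0.03105 M/s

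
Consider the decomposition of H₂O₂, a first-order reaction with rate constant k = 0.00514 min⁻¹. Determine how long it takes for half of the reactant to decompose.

134.9 min

Step 1: For a first-order reaction, t₁/₂ = ln(2)/k
Step 2: t₁/₂ = ln(2)/0.00514
Step 3: t₁/₂ = 0.6931/0.00514 = 134.9 min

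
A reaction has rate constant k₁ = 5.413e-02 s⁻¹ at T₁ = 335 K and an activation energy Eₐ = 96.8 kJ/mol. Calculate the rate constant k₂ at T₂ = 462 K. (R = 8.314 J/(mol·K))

7.632e+02 s⁻¹

Step 1: Use the two-temperature Arrhenius form: ln(k₂/k₁) = -Eₐ/R × (1/T₂ - 1/T₁)
Step 2: Convert Eₐ to J/mol: 96.8 kJ/mol = 96800 J/mol
Step 3: 1/T₂ - 1/T₁ = 1/462 - 1/335 = -8.205725e-04 K⁻¹
Step 4: ln(k₂/k₁) = -96800/8.314 × -8.205725e-04 = 9.55394
Step 5: k₂ = k₁ × exp(9.55394) = 5.413e-02 × 1.41001e+04 = 7.632e+02 s⁻¹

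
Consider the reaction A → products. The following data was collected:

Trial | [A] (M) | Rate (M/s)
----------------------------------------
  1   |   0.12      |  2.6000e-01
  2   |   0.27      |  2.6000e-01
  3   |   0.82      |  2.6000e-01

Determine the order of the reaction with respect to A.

zeroth order (0)

Step 1: Compare trials - when concentration changes, rate stays constant.
Step 2: rate₂/rate₁ = 2.6000e-01/2.6000e-01 = 1
Step 3: [A]₂/[A]₁ = 0.27/0.12 = 2.25
Step 4: Since rate ratio ≈ (conc ratio)^0, the reaction is zeroth order.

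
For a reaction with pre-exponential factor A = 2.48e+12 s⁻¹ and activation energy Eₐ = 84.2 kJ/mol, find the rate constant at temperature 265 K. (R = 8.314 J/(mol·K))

6.27e-05 s⁻¹

Step 1: Use the Arrhenius equation: k = A × exp(-Eₐ/RT)
Step 2: Convert Eₐ to J/mol: 84.2 kJ/mol = 84200 J/mol
Step 3: Calculate the exponent: -Eₐ/(RT) = -84200/(8.314 × 265) = -38.21697
Step 4: k = 2.48e+12 × exp(-38.21697)
Step 5: k = 2.48e+12 × 2.52686e-17 = 6.2666e-05 s⁻¹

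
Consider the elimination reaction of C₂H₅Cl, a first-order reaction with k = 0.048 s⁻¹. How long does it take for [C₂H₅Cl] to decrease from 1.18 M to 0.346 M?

25.56 s

Step 1: For first-order: t = ln([C₂H₅Cl]₀/[C₂H₅Cl])/k
Step 2: t = ln(1.18/0.346)/0.048
Step 3: t = ln(3.41)/0.048
Step 4: t = 1.227/0.048 = 25.56 s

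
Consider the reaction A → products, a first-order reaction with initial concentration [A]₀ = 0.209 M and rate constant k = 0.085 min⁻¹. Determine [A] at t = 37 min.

0.009001 M

Step 1: For a first-order reaction: [A] = [A]₀ × e^(-kt)
Step 2: [A] = 0.209 × e^(-0.085 × 37)
Step 3: [A] = 0.209 × e^(-3.145)
Step 4: [A] = 0.209 × 0.0430669 = 0.009001 M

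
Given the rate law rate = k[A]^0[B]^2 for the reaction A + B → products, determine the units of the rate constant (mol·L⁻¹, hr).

(mol·L⁻¹)⁻¹·hr⁻¹

Step 1: Overall order = 0 + 2 = 2.
Step 2: rate has units mol·L⁻¹·hr⁻¹; [A]^0[B]^2 has units (mol·L⁻¹)^2.
Step 3: k = rate/([A]^0[B]^2), so units of k = (mol·L⁻¹)^(1-2)·hr⁻¹ = (mol·L⁻¹)⁻¹·hr⁻¹.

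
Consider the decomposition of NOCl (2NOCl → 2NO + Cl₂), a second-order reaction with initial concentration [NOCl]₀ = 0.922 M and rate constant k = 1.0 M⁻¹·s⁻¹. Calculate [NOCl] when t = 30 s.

0.03217 M

Step 1: For a second-order reaction: 1/[NOCl] = 1/[NOCl]₀ + kt
Step 2: 1/[NOCl] = 1/0.922 + 1.0 × 30
Step 3: 1/[NOCl] = 1.085 + 30 = 31.08
Step 4: [NOCl] = 1/31.08 = 0.03217 M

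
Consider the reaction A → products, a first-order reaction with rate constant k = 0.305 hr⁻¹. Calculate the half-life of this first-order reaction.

2.273 hr

Step 1: For a first-order reaction, t₁/₂ = ln(2)/k
Step 2: t₁/₂ = ln(2)/0.305
Step 3: t₁/₂ = 0.6931/0.305 = 2.273 hr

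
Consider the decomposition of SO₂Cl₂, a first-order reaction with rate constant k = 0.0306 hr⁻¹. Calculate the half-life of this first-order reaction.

22.65 hr

Step 1: For a first-order reaction, t₁/₂ = ln(2)/k
Step 2: t₁/₂ = ln(2)/0.0306
Step 3: t₁/₂ = 0.6931/0.0306 = 22.65 hr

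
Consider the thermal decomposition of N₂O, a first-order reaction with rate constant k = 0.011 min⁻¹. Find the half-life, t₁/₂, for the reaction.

63.01 min

Step 1: For a first-order reaction, t₁/₂ = ln(2)/k
Step 2: t₁/₂ = ln(2)/0.011
Step 3: t₁/₂ = 0.6931/0.011 = 63.01 min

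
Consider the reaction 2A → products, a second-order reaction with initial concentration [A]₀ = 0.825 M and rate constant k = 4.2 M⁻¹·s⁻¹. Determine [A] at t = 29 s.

0.008129 M

Step 1: For a second-order reaction: 1/[A] = 1/[A]₀ + kt
Step 2: 1/[A] = 1/0.825 + 4.2 × 29
Step 3: 1/[A] = 1.212 + 121.8 = 123
Step 4: [A] = 1/123 = 0.008129 M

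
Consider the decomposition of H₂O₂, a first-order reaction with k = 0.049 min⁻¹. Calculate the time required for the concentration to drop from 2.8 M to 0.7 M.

28.29 min

Step 1: For first-order: t = ln([H₂O₂]₀/[H₂O₂])/k
Step 2: t = ln(2.8/0.7)/0.049
Step 3: t = ln(4)/0.049
Step 4: t = 1.386/0.049 = 28.29 min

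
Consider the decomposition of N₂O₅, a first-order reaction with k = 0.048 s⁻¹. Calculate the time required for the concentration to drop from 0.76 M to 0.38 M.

14.44 s

Step 1: For first-order: t = ln([N₂O₅]₀/[N₂O₅])/k
Step 2: t = ln(0.76/0.38)/0.048
Step 3: t = ln(2)/0.048
Step 4: t = 0.6931/0.048 = 14.44 s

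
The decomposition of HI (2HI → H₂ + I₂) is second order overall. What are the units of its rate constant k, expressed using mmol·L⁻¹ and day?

(mmol·L⁻¹)⁻¹·day⁻¹

Step 1: For overall order n, rate = k × (concentration)^n.
Step 2: Rate has units mmol·L⁻¹·day⁻¹; concentration term has units (mmol·L⁻¹)^2.
Step 3: k = rate / (concentration)^n, so units of k = (mmol·L⁻¹)^(1-2)·day⁻¹ = (mmol·L⁻¹)⁻¹·day⁻¹.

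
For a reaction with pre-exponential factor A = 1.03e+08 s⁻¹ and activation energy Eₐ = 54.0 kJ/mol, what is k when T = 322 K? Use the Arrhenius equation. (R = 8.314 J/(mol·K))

1.79e-01 s⁻¹

Step 1: Use the Arrhenius equation: k = A × exp(-Eₐ/RT)
Step 2: Convert Eₐ to J/mol: 54.0 kJ/mol = 54000 J/mol
Step 3: Calculate the exponent: -Eₐ/(RT) = -54000/(8.314 × 322) = -20.17102
Step 4: k = 1.03e+08 × exp(-20.17102)
Step 5: k = 1.03e+08 × 1.73715e-09 = 1.7893e-01 s⁻¹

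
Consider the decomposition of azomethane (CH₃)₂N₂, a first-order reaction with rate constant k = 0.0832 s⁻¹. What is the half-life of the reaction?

8.331 s

Step 1: For a first-order reaction, t₁/₂ = ln(2)/k
Step 2: t₁/₂ = ln(2)/0.0832
Step 3: t₁/₂ = 0.6931/0.0832 = 8.331 s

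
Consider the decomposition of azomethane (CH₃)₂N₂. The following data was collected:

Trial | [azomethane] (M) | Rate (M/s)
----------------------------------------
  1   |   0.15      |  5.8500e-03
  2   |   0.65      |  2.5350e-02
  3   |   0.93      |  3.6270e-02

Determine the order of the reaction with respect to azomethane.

first order (1)

Step 1: Compare trials to find order n where rate₂/rate₁ = ([azomethane]₂/[azomethane]₁)^n
Step 2: rate₂/rate₁ = 2.5350e-02/5.8500e-03 = 4.333
Step 3: [azomethane]₂/[azomethane]₁ = 0.65/0.15 = 4.333
Step 4: n = ln(4.333)/ln(4.333) = 1.00 ≈ 1
Step 5: The reaction is first order in azomethane.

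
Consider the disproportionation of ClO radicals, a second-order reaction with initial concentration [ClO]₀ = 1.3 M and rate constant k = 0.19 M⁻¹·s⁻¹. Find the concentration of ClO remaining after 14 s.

0.2916 M

Step 1: For a second-order reaction: 1/[ClO] = 1/[ClO]₀ + kt
Step 2: 1/[ClO] = 1/1.3 + 0.19 × 14
Step 3: 1/[ClO] = 0.7692 + 2.66 = 3.429
Step 4: [ClO] = 1/3.429 = 0.2916 M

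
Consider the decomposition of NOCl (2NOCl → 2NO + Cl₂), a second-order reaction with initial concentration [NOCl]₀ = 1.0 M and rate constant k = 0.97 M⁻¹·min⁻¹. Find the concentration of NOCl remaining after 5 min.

0.1709 M

Step 1: For a second-order reaction: 1/[NOCl] = 1/[NOCl]₀ + kt
Step 2: 1/[NOCl] = 1/1.0 + 0.97 × 5
Step 3: 1/[NOCl] = 1 + 4.85 = 5.85
Step 4: [NOCl] = 1/5.85 = 0.1709 M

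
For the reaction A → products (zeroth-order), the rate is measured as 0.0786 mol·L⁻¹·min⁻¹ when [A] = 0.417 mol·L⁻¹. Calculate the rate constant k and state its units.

0.0786 mol·L⁻¹·min⁻¹

Step 1: For a zeroth-order reaction, rate = k (independent of concentration).
Step 2: k = rate = 0.0786 mol·L⁻¹·min⁻¹.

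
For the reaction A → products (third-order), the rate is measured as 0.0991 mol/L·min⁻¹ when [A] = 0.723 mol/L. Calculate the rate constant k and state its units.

0.2622 (mol/L)⁻²·min⁻¹

Step 1: rate = k[A]^3, so k = rate / [A]^3.
Step 2: k = 0.0991 / (0.723)^3 = 0.0991 / 0.3779.
Step 3: k = 0.2622 (mol/L)⁻²·min⁻¹.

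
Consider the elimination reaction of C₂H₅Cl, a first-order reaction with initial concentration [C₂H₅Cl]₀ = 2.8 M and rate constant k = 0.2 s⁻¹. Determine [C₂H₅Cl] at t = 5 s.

1.03 M

Step 1: For a first-order reaction: [C₂H₅Cl] = [C₂H₅Cl]₀ × e^(-kt)
Step 2: [C₂H₅Cl] = 2.8 × e^(-0.2 × 5)
Step 3: [C₂H₅Cl] = 2.8 × e^(-1)
Step 4: [C₂H₅Cl] = 2.8 × 0.367879 = 1.03 M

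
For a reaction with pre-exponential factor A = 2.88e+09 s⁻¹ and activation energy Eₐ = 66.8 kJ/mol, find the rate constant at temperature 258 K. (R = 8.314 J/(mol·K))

8.60e-05 s⁻¹

Step 1: Use the Arrhenius equation: k = A × exp(-Eₐ/RT)
Step 2: Convert Eₐ to J/mol: 66.8 kJ/mol = 66800 J/mol
Step 3: Calculate the exponent: -Eₐ/(RT) = -66800/(8.314 × 258) = -31.14202
Step 4: k = 2.88e+09 × exp(-31.14202)
Step 5: k = 2.88e+09 × 2.98671e-14 = 8.6017e-05 s⁻¹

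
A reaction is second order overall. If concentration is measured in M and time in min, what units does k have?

M⁻¹·min⁻¹

Step 1: For overall order n, rate = k × (concentration)^n.
Step 2: Rate has units M·min⁻¹; concentration term has units M^2.
Step 3: k = rate / (concentration)^n, so units of k = M^(1-2)·min⁻¹ = M⁻¹·min⁻¹.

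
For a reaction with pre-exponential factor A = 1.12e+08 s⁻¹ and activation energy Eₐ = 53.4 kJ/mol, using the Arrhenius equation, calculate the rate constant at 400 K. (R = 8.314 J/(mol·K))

1.19e+01 s⁻¹

Step 1: Use the Arrhenius equation: k = A × exp(-Eₐ/RT)
Step 2: Convert Eₐ to J/mol: 53.4 kJ/mol = 53400 J/mol
Step 3: Calculate the exponent: -Eₐ/(RT) = -53400/(8.314 × 400) = -16.05725
Step 4: k = 1.12e+08 × exp(-16.05725)
Step 5: k = 1.12e+08 × 1.06273e-07 = 1.1903e+01 s⁻¹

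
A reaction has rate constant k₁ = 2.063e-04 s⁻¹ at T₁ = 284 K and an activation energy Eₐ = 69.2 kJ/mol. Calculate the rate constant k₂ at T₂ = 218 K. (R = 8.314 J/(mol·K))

2.891e-08 s⁻¹

Step 1: Use the two-temperature Arrhenius form: ln(k₂/k₁) = -Eₐ/R × (1/T₂ - 1/T₁)
Step 2: Convert Eₐ to J/mol: 69.2 kJ/mol = 69200 J/mol
Step 3: 1/T₂ - 1/T₁ = 1/218 - 1/284 = 1.066029e-03 K⁻¹
Step 4: ln(k₂/k₁) = -69200/8.314 × 1.066029e-03 = -8.87289
Step 5: k₂ = k₁ × exp(-8.87289) = 2.063e-04 × 1.40137e-04 = 2.891e-08 s⁻¹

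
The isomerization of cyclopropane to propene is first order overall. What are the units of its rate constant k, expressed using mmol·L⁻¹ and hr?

hr⁻¹

Step 1: For overall order n, rate = k × (concentration)^n.
Step 2: Rate has units mmol·L⁻¹·hr⁻¹; concentration term has units (mmol·L⁻¹)^1.
Step 3: k = rate / (concentration)^n, so units of k = (mmol·L⁻¹)^(1-1)·hr⁻¹ = hr⁻¹.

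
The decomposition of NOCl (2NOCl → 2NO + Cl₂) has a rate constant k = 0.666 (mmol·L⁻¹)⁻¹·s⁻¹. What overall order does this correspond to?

second order (2)

Step 1: The units of k for an nth-order reaction are (concentration)^(1-n)·(time)⁻¹.
Step 2: Here k has units (mmol·L⁻¹)⁻¹·s⁻¹, so the concentration exponent is -1.
Step 3: 1 - n = -1 ⇒ n = 2. The reaction is second order.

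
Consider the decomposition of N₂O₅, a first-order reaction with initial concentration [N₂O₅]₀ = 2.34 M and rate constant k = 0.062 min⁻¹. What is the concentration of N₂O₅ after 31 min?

0.3424 M

Step 1: For a first-order reaction: [N₂O₅] = [N₂O₅]₀ × e^(-kt)
Step 2: [N₂O₅] = 2.34 × e^(-0.062 × 31)
Step 3: [N₂O₅] = 2.34 × e^(-1.922)
Step 4: [N₂O₅] = 2.34 × 0.146314 = 0.3424 M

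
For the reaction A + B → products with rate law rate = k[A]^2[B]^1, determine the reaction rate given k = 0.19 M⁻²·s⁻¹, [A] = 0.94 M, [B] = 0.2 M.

0.03358 M/s

Step 1: The rate law is rate = k[A]^2[B]^1
Step 2: Substitute: rate = 0.19 × (0.94)^2 × (0.2)^1
Step 3: rate = 0.19 × 0.8836 × 0.2 = 0.0335768 M/s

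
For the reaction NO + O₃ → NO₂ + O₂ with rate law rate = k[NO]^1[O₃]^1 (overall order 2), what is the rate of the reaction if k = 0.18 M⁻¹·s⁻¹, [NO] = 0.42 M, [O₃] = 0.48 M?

0.03629 M/s

Step 1: The rate law is rate = k[NO]^1[O₃]^1, overall order = 1+1 = 2
Step 2: Substitute values: rate = 0.18 × (0.42)^1 × (0.48)^1
Step 3: rate = 0.18 × 0.42 × 0.48 = 0.036288 M/s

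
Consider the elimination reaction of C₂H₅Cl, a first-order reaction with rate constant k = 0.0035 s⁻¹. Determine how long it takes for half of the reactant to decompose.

198 s

Step 1: For a first-order reaction, t₁/₂ = ln(2)/k
Step 2: t₁/₂ = ln(2)/0.0035
Step 3: t₁/₂ = 0.6931/0.0035 = 198 s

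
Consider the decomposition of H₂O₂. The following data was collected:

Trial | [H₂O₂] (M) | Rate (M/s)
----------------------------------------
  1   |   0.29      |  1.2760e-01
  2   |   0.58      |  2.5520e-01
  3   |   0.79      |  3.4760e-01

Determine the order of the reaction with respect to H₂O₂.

first order (1)

Step 1: Compare trials to find order n where rate₂/rate₁ = ([H₂O₂]₂/[H₂O₂]₁)^n
Step 2: rate₂/rate₁ = 2.5520e-01/1.2760e-01 = 2
Step 3: [H₂O₂]₂/[H₂O₂]₁ = 0.58/0.29 = 2
Step 4: n = ln(2)/ln(2) = 1.00 ≈ 1
Step 5: The reaction is first order in H₂O₂.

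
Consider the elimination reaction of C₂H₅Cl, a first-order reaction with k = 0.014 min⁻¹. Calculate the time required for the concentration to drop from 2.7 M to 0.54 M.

115 min

Step 1: For first-order: t = ln([C₂H₅Cl]₀/[C₂H₅Cl])/k
Step 2: t = ln(2.7/0.54)/0.014
Step 3: t = ln(5)/0.014
Step 4: t = 1.609/0.014 = 115 min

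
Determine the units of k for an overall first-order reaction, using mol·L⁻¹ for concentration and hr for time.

hr⁻¹

Step 1: For overall order n, rate = k × (concentration)^n.
Step 2: Rate has units mol·L⁻¹·hr⁻¹; concentration term has units (mol·L⁻¹)^1.
Step 3: k = rate / (concentration)^n, so units of k = (mol·L⁻¹)^(1-1)·hr⁻¹ = hr⁻¹.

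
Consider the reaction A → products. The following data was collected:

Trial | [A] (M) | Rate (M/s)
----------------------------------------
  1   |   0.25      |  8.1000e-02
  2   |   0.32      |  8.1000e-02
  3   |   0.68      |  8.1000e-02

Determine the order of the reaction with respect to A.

zeroth order (0)

Step 1: Compare trials - when concentration changes, rate stays constant.
Step 2: rate₂/rate₁ = 8.1000e-02/8.1000e-02 = 1
Step 3: [A]₂/[A]₁ = 0.32/0.25 = 1.28
Step 4: Since rate ratio ≈ (conc ratio)^0, the reaction is zeroth order.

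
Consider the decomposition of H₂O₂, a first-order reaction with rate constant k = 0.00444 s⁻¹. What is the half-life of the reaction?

156.1 s

Step 1: For a first-order reaction, t₁/₂ = ln(2)/k
Step 2: t₁/₂ = ln(2)/0.00444
Step 3: t₁/₂ = 0.6931/0.00444 = 156.1 s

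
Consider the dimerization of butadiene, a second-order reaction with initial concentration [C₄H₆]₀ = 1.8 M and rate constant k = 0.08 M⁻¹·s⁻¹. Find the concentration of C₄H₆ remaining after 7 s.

0.8964 M

Step 1: For a second-order reaction: 1/[C₄H₆] = 1/[C₄H₆]₀ + kt
Step 2: 1/[C₄H₆] = 1/1.8 + 0.08 × 7
Step 3: 1/[C₄H₆] = 0.5556 + 0.56 = 1.116
Step 4: [C₄H₆] = 1/1.116 = 0.8964 M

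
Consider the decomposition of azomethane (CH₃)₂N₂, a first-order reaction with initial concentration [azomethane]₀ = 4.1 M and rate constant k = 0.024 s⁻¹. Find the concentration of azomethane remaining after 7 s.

3.466 M

Step 1: For a first-order reaction: [azomethane] = [azomethane]₀ × e^(-kt)
Step 2: [azomethane] = 4.1 × e^(-0.024 × 7)
Step 3: [azomethane] = 4.1 × e^(-0.168)
Step 4: [azomethane] = 4.1 × 0.845354 = 3.466 M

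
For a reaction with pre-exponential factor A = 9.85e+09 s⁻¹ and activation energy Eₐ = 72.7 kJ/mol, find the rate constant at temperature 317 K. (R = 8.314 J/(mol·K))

1.03e-02 s⁻¹

Step 1: Use the Arrhenius equation: k = A × exp(-Eₐ/RT)
Step 2: Convert Eₐ to J/mol: 72.7 kJ/mol = 72700 J/mol
Step 3: Calculate the exponent: -Eₐ/(RT) = -72700/(8.314 × 317) = -27.58450
Step 4: k = 9.85e+09 × exp(-27.58450)
Step 5: k = 9.85e+09 × 1.04762e-12 = 1.0319e-02 s⁻¹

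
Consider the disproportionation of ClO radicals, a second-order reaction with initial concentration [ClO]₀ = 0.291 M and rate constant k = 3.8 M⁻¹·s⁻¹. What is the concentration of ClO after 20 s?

0.01259 M

Step 1: For a second-order reaction: 1/[ClO] = 1/[ClO]₀ + kt
Step 2: 1/[ClO] = 1/0.291 + 3.8 × 20
Step 3: 1/[ClO] = 3.436 + 76 = 79.44
Step 4: [ClO] = 1/79.44 = 0.01259 M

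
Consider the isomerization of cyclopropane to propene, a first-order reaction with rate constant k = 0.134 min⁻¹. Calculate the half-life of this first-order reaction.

5.173 min

Step 1: For a first-order reaction, t₁/₂ = ln(2)/k
Step 2: t₁/₂ = ln(2)/0.134
Step 3: t₁/₂ = 0.6931/0.134 = 5.173 min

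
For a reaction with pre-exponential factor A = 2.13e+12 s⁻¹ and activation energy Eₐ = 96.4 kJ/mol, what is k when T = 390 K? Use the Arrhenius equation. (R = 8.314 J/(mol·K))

2.61e-01 s⁻¹

Step 1: Use the Arrhenius equation: k = A × exp(-Eₐ/RT)
Step 2: Convert Eₐ to J/mol: 96.4 kJ/mol = 96400 J/mol
Step 3: Calculate the exponent: -Eₐ/(RT) = -96400/(8.314 × 390) = -29.73051
Step 4: k = 2.13e+12 × exp(-29.73051)
Step 5: k = 2.13e+12 × 1.22519e-13 = 2.6097e-01 s⁻¹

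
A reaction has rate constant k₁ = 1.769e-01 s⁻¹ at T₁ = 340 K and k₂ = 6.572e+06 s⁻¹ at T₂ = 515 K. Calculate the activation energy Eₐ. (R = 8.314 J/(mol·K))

145.0 kJ/mol

Step 1: Use the two-temperature Arrhenius form: ln(k₂/k₁) = -Eₐ/R × (1/T₂ - 1/T₁)
Step 2: ln(k₂/k₁) = ln(6.572e+06/1.769e-01) = ln(3.71509e+07) = 17.4305
Step 3: 1/T₂ - 1/T₁ = 1/515 - 1/340 = -9.994289e-04 K⁻¹
Step 4: Eₐ = -R × ln(k₂/k₁) / (1/T₂ - 1/T₁) = -8.314 × 17.4305 / -9.994289e-04
Step 5: Eₐ = 1.4500e+05 J/mol = 145.0 kJ/mol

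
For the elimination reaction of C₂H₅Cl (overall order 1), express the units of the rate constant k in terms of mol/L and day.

day⁻¹

Step 1: For overall order n, rate = k × (concentration)^n.
Step 2: Rate has units mol/L·day⁻¹; concentration term has units (mol/L)^1.
Step 3: k = rate / (concentration)^n, so units of k = (mol/L)^(1-1)·day⁻¹ = day⁻¹.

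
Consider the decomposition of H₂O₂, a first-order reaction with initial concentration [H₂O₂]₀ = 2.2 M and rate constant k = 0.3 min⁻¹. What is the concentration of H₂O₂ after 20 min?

0.005453 M

Step 1: For a first-order reaction: [H₂O₂] = [H₂O₂]₀ × e^(-kt)
Step 2: [H₂O₂] = 2.2 × e^(-0.3 × 20)
Step 3: [H₂O₂] = 2.2 × e^(-6)
Step 4: [H₂O₂] = 2.2 × 0.00247875 = 0.005453 M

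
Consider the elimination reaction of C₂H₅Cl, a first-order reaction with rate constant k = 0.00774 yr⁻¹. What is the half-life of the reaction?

89.55 yr

Step 1: For a first-order reaction, t₁/₂ = ln(2)/k
Step 2: t₁/₂ = ln(2)/0.00774
Step 3: t₁/₂ = 0.6931/0.00774 = 89.55 yr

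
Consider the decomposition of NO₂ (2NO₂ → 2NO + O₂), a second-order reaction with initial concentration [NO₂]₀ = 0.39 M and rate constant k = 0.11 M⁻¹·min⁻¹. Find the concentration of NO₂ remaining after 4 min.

0.3329 M

Step 1: For a second-order reaction: 1/[NO₂] = 1/[NO₂]₀ + kt
Step 2: 1/[NO₂] = 1/0.39 + 0.11 × 4
Step 3: 1/[NO₂] = 2.564 + 0.44 = 3.004
Step 4: [NO₂] = 1/3.004 = 0.3329 M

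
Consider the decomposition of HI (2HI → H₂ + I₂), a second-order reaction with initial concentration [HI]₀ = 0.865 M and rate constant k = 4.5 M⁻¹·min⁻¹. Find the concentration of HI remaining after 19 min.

0.01154 M

Step 1: For a second-order reaction: 1/[HI] = 1/[HI]₀ + kt
Step 2: 1/[HI] = 1/0.865 + 4.5 × 19
Step 3: 1/[HI] = 1.156 + 85.5 = 86.66
Step 4: [HI] = 1/86.66 = 0.01154 M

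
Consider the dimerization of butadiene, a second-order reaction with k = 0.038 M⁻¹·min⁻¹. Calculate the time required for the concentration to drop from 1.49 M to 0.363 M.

54.83 min

Step 1: For second-order: t = (1/[C₄H₆] - 1/[C₄H₆]₀)/k
Step 2: t = (1/0.363 - 1/1.49)/0.038
Step 3: t = (2.755 - 0.6711)/0.038
Step 4: t = 2.084/0.038 = 54.83 min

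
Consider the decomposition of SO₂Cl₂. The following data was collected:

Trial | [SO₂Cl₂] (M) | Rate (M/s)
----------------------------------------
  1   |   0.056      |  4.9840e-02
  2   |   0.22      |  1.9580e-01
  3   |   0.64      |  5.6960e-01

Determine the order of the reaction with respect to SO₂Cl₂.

first order (1)

Step 1: Compare trials to find order n where rate₂/rate₁ = ([SO₂Cl₂]₂/[SO₂Cl₂]₁)^n
Step 2: rate₂/rate₁ = 1.9580e-01/4.9840e-02 = 3.929
Step 3: [SO₂Cl₂]₂/[SO₂Cl₂]₁ = 0.22/0.056 = 3.929
Step 4: n = ln(3.929)/ln(3.929) = 1.00 ≈ 1
Step 5: The reaction is first order in SO₂Cl₂.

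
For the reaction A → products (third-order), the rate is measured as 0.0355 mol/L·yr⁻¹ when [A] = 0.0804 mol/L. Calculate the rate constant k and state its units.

68.31 (mol/L)⁻²·yr⁻¹

Step 1: rate = k[A]^3, so k = rate / [A]^3.
Step 2: k = 0.0355 / (0.0804)^3 = 0.0355 / 0.0005197.
Step 3: k = 68.31 (mol/L)⁻²·yr⁻¹.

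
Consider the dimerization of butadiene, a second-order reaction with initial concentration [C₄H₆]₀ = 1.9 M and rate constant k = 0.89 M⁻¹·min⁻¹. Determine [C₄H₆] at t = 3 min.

0.3129 M

Step 1: For a second-order reaction: 1/[C₄H₆] = 1/[C₄H₆]₀ + kt
Step 2: 1/[C₄H₆] = 1/1.9 + 0.89 × 3
Step 3: 1/[C₄H₆] = 0.5263 + 2.67 = 3.196
Step 4: [C₄H₆] = 1/3.196 = 0.3129 M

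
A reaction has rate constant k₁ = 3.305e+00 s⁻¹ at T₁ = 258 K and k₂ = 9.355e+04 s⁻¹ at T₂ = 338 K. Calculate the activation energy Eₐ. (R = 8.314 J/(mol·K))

92.9 kJ/mol

Step 1: Use the two-temperature Arrhenius form: ln(k₂/k₁) = -Eₐ/R × (1/T₂ - 1/T₁)
Step 2: ln(k₂/k₁) = ln(9.355e+04/3.305e+00) = ln(28305.6) = 10.2508
Step 3: 1/T₂ - 1/T₁ = 1/338 - 1/258 = -9.173891e-04 K⁻¹
Step 4: Eₐ = -R × ln(k₂/k₁) / (1/T₂ - 1/T₁) = -8.314 × 10.2508 / -9.173891e-04
Step 5: Eₐ = 9.2900e+04 J/mol = 92.9 kJ/mol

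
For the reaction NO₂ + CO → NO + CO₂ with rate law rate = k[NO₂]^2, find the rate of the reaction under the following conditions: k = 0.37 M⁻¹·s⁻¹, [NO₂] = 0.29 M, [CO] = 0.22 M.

0.03112 M/s

Step 1: The rate law is rate = k[NO₂]^2
Step 2: Note that the rate does not depend on [CO] (zero order in CO).
Step 3: rate = 0.37 × (0.29)^2 = 0.031117 M/s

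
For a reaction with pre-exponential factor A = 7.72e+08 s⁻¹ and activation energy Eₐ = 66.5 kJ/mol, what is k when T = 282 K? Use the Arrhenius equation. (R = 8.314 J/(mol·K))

3.71e-04 s⁻¹

Step 1: Use the Arrhenius equation: k = A × exp(-Eₐ/RT)
Step 2: Convert Eₐ to J/mol: 66.5 kJ/mol = 66500 J/mol
Step 3: Calculate the exponent: -Eₐ/(RT) = -66500/(8.314 × 282) = -28.36368
Step 4: k = 7.72e+08 × exp(-28.36368)
Step 5: k = 7.72e+08 × 4.80629e-13 = 3.7105e-04 s⁻¹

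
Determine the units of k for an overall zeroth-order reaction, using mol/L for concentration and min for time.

mol/L·min⁻¹

Step 1: For overall order n, rate = k × (concentration)^n.
Step 2: Rate has units mol/L·min⁻¹; concentration term has units (mol/L)^0.
Step 3: k = rate / (concentration)^n, so units of k = (mol/L)^(1-0)·min⁻¹ = mol/L·min⁻¹.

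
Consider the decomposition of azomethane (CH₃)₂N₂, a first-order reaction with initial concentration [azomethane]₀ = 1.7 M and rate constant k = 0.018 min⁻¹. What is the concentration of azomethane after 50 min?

0.6912 M

Step 1: For a first-order reaction: [azomethane] = [azomethane]₀ × e^(-kt)
Step 2: [azomethane] = 1.7 × e^(-0.018 × 50)
Step 3: [azomethane] = 1.7 × e^(-0.9)
Step 4: [azomethane] = 1.7 × 0.40657 = 0.6912 M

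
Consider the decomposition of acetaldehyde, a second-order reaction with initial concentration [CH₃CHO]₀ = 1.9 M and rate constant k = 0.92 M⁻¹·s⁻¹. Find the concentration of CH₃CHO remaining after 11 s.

0.09393 M

Step 1: For a second-order reaction: 1/[CH₃CHO] = 1/[CH₃CHO]₀ + kt
Step 2: 1/[CH₃CHO] = 1/1.9 + 0.92 × 11
Step 3: 1/[CH₃CHO] = 0.5263 + 10.12 = 10.65
Step 4: [CH₃CHO] = 1/10.65 = 0.09393 M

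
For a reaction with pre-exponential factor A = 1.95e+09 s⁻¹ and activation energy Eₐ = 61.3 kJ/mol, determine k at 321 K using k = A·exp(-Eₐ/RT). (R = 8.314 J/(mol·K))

2.06e-01 s⁻¹

Step 1: Use the Arrhenius equation: k = A × exp(-Eₐ/RT)
Step 2: Convert Eₐ to J/mol: 61.3 kJ/mol = 61300 J/mol
Step 3: Calculate the exponent: -Eₐ/(RT) = -61300/(8.314 × 321) = -22.96918
Step 4: k = 1.95e+09 × exp(-22.96918)
Step 5: k = 1.95e+09 × 1.05831e-10 = 2.0637e-01 s⁻¹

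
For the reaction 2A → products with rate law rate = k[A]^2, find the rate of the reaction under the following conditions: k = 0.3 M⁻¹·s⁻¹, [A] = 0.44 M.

0.05808 M/s

Step 1: Identify the rate law: rate = k[A]^2
Step 2: Substitute values: rate = 0.3 × (0.44)^2
Step 3: Calculate: rate = 0.3 × 0.1936 = 0.05808 M/s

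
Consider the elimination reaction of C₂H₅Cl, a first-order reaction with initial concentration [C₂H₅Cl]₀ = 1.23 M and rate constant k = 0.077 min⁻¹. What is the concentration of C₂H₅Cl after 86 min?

0.001637 M

Step 1: For a first-order reaction: [C₂H₅Cl] = [C₂H₅Cl]₀ × e^(-kt)
Step 2: [C₂H₅Cl] = 1.23 × e^(-0.077 × 86)
Step 3: [C₂H₅Cl] = 1.23 × e^(-6.622)
Step 4: [C₂H₅Cl] = 1.23 × 0.00133077 = 0.001637 M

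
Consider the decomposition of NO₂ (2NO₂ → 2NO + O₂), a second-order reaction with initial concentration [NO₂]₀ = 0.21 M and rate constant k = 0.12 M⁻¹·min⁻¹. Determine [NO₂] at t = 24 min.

0.1309 M

Step 1: For a second-order reaction: 1/[NO₂] = 1/[NO₂]₀ + kt
Step 2: 1/[NO₂] = 1/0.21 + 0.12 × 24
Step 3: 1/[NO₂] = 4.762 + 2.88 = 7.642
Step 4: [NO₂] = 1/7.642 = 0.1309 M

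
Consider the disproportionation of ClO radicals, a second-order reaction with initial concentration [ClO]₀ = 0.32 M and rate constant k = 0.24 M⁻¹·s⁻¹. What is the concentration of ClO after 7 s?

0.2081 M

Step 1: For a second-order reaction: 1/[ClO] = 1/[ClO]₀ + kt
Step 2: 1/[ClO] = 1/0.32 + 0.24 × 7
Step 3: 1/[ClO] = 3.125 + 1.68 = 4.805
Step 4: [ClO] = 1/4.805 = 0.2081 M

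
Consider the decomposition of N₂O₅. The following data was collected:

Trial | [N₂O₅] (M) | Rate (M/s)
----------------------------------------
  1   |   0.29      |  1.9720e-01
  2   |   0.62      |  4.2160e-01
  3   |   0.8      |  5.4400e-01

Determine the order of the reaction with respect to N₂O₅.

first order (1)

Step 1: Compare trials to find order n where rate₂/rate₁ = ([N₂O₅]₂/[N₂O₅]₁)^n
Step 2: rate₂/rate₁ = 4.2160e-01/1.9720e-01 = 2.138
Step 3: [N₂O₅]₂/[N₂O₅]₁ = 0.62/0.29 = 2.138
Step 4: n = ln(2.138)/ln(2.138) = 1.00 ≈ 1
Step 5: The reaction is first order in N₂O₅.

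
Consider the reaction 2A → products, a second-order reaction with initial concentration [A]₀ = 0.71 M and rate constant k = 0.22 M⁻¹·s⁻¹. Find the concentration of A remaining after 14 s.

0.2228 M

Step 1: For a second-order reaction: 1/[A] = 1/[A]₀ + kt
Step 2: 1/[A] = 1/0.71 + 0.22 × 14
Step 3: 1/[A] = 1.408 + 3.08 = 4.488
Step 4: [A] = 1/4.488 = 0.2228 M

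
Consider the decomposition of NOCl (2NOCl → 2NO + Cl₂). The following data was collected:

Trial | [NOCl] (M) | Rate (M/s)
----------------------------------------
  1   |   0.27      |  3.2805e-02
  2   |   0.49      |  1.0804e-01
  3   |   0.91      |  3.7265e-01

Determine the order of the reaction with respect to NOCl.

second order (2)

Step 1: Compare trials to find order n where rate₂/rate₁ = ([NOCl]₂/[NOCl]₁)^n
Step 2: rate₂/rate₁ = 1.0804e-01/3.2805e-02 = 3.294
Step 3: [NOCl]₂/[NOCl]₁ = 0.49/0.27 = 1.815
Step 4: n = ln(3.294)/ln(1.815) = 2.00 ≈ 2
Step 5: The reaction is second order in NOCl.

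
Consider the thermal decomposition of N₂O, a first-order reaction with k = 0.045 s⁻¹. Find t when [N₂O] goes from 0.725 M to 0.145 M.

35.77 s

Step 1: For first-order: t = ln([N₂O]₀/[N₂O])/k
Step 2: t = ln(0.725/0.145)/0.045
Step 3: t = ln(5)/0.045
Step 4: t = 1.609/0.045 = 35.77 s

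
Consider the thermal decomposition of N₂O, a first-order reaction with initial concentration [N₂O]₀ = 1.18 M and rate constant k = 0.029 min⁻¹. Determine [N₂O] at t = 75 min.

0.1341 M

Step 1: For a first-order reaction: [N₂O] = [N₂O]₀ × e^(-kt)
Step 2: [N₂O] = 1.18 × e^(-0.029 × 75)
Step 3: [N₂O] = 1.18 × e^(-2.175)
Step 4: [N₂O] = 1.18 × 0.113608 = 0.1341 M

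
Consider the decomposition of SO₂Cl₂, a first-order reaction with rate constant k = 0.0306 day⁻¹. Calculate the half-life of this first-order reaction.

22.65 day

Step 1: For a first-order reaction, t₁/₂ = ln(2)/k
Step 2: t₁/₂ = ln(2)/0.0306
Step 3: t₁/₂ = 0.6931/0.0306 = 22.65 day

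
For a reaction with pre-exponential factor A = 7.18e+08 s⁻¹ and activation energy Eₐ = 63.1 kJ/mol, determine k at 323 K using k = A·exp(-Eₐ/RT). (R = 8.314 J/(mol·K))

4.48e-02 s⁻¹

Step 1: Use the Arrhenius equation: k = A × exp(-Eₐ/RT)
Step 2: Convert Eₐ to J/mol: 63.1 kJ/mol = 63100 J/mol
Step 3: Calculate the exponent: -Eₐ/(RT) = -63100/(8.314 × 323) = -23.49724
Step 4: k = 7.18e+08 × exp(-23.49724)
Step 5: k = 7.18e+08 × 6.24135e-11 = 4.4813e-02 s⁻¹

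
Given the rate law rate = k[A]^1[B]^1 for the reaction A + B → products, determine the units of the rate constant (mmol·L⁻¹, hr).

(mmol·L⁻¹)⁻¹·hr⁻¹

Step 1: Overall order = 1 + 1 = 2.
Step 2: rate has units mmol·L⁻¹·hr⁻¹; [A]^1[B]^1 has units (mmol·L⁻¹)^2.
Step 3: k = rate/([A]^1[B]^1), so units of k = (mmol·L⁻¹)^(1-2)·hr⁻¹ = (mmol·L⁻¹)⁻¹·hr⁻¹.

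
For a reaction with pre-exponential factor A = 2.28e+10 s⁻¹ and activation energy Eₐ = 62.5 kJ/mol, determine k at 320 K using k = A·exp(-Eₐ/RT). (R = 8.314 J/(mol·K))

1.43e+00 s⁻¹

Step 1: Use the Arrhenius equation: k = A × exp(-Eₐ/RT)
Step 2: Convert Eₐ to J/mol: 62.5 kJ/mol = 62500 J/mol
Step 3: Calculate the exponent: -Eₐ/(RT) = -62500/(8.314 × 320) = -23.49200
Step 4: k = 2.28e+10 × exp(-23.49200)
Step 5: k = 2.28e+10 × 6.27414e-11 = 1.4305e+00 s⁻¹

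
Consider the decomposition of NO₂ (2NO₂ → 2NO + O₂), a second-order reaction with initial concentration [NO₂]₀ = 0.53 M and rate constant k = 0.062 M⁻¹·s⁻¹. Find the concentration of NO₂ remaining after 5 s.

0.4552 M

Step 1: For a second-order reaction: 1/[NO₂] = 1/[NO₂]₀ + kt
Step 2: 1/[NO₂] = 1/0.53 + 0.062 × 5
Step 3: 1/[NO₂] = 1.887 + 0.31 = 2.197
Step 4: [NO₂] = 1/2.197 = 0.4552 M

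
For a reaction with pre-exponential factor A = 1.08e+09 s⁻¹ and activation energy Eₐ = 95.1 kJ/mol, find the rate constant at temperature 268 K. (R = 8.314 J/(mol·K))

3.14e-10 s⁻¹

Step 1: Use the Arrhenius equation: k = A × exp(-Eₐ/RT)
Step 2: Convert Eₐ to J/mol: 95.1 kJ/mol = 95100 J/mol
Step 3: Calculate the exponent: -Eₐ/(RT) = -95100/(8.314 × 268) = -42.68111
Step 4: k = 1.08e+09 × exp(-42.68111)
Step 5: k = 1.08e+09 × 2.90957e-19 = 3.1423e-10 s⁻¹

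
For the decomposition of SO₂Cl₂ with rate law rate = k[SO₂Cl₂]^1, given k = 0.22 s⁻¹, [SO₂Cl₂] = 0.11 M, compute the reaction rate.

0.0242 M/s

Step 1: Identify the rate law: rate = k[SO₂Cl₂]^1
Step 2: Substitute values: rate = 0.22 × (0.11)^1
Step 3: Calculate: rate = 0.22 × 0.11 = 0.0242 M/s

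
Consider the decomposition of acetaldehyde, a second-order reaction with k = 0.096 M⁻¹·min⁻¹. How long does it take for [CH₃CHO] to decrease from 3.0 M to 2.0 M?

1.736 min

Step 1: For second-order: t = (1/[CH₃CHO] - 1/[CH₃CHO]₀)/k
Step 2: t = (1/2.0 - 1/3.0)/0.096
Step 3: t = (0.5 - 0.3333)/0.096
Step 4: t = 0.1667/0.096 = 1.736 min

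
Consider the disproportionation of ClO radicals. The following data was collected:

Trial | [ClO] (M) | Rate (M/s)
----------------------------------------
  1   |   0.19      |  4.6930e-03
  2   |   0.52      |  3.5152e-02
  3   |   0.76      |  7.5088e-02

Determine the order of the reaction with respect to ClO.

second order (2)

Step 1: Compare trials to find order n where rate₂/rate₁ = ([ClO]₂/[ClO]₁)^n
Step 2: rate₂/rate₁ = 3.5152e-02/4.6930e-03 = 7.49
Step 3: [ClO]₂/[ClO]₁ = 0.52/0.19 = 2.737
Step 4: n = ln(7.49)/ln(2.737) = 2.00 ≈ 2
Step 5: The reaction is second order in ClO.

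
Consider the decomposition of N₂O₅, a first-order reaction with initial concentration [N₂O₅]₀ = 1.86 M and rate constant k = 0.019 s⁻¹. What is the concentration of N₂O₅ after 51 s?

0.7058 M

Step 1: For a first-order reaction: [N₂O₅] = [N₂O₅]₀ × e^(-kt)
Step 2: [N₂O₅] = 1.86 × e^(-0.019 × 51)
Step 3: [N₂O₅] = 1.86 × e^(-0.969)
Step 4: [N₂O₅] = 1.86 × 0.379462 = 0.7058 M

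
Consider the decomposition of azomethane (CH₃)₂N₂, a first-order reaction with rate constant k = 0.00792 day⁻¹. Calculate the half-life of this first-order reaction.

87.52 day

Step 1: For a first-order reaction, t₁/₂ = ln(2)/k
Step 2: t₁/₂ = ln(2)/0.00792
Step 3: t₁/₂ = 0.6931/0.00792 = 87.52 day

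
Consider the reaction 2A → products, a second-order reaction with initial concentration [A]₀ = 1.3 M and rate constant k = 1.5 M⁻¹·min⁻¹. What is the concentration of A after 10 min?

0.06341 M

Step 1: For a second-order reaction: 1/[A] = 1/[A]₀ + kt
Step 2: 1/[A] = 1/1.3 + 1.5 × 10
Step 3: 1/[A] = 0.7692 + 15 = 15.77
Step 4: [A] = 1/15.77 = 0.06341 M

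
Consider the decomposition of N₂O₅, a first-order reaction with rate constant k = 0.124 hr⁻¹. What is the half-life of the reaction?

5.59 hr

Step 1: For a first-order reaction, t₁/₂ = ln(2)/k
Step 2: t₁/₂ = ln(2)/0.124
Step 3: t₁/₂ = 0.6931/0.124 = 5.59 hr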